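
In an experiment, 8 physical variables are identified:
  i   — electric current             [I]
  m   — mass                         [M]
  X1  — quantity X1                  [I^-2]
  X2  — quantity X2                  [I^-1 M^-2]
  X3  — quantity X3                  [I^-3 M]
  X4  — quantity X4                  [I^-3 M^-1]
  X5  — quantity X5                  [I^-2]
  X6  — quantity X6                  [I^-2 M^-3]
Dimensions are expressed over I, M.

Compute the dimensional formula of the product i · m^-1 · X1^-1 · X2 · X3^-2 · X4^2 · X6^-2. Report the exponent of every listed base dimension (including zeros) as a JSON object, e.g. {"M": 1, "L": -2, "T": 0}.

{"I": 6, "M": -1}

Exponent matrix [I,M] × [i,m,X1,X2,X3,X4,X5,X6]:
  I: [ 1  0 -2 -1 -3 -3 -2 -2]
  M: [ 0  1  0 -2  1 -1  0 -3]
  [I]: (1)·1+(-1)·0+(-1)·-2+(1)·-1+(-2)·-3+(2)·-3+(-2)·-2 = 6
  [M]: (1)·0+(-1)·1+(-1)·0+(1)·-2+(-2)·1+(2)·-1+(-2)·-3 = -1
⇒ I^6 M^-1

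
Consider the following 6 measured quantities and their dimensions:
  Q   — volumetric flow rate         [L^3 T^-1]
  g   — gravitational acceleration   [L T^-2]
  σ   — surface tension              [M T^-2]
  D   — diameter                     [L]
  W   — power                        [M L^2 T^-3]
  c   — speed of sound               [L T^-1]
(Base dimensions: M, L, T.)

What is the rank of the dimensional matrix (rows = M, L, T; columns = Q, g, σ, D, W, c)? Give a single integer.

Exponent matrix [M,L,T] × [Q,g,σ,D,W,c]:
  M: [ 0  0  1  0  1  0]
  L: [ 3  1  0  1  2  1]
  T: [-1 -2 -2  0 -3 -1]
RREF → pivots at {Q,g,σ} ⇒ r = 3

3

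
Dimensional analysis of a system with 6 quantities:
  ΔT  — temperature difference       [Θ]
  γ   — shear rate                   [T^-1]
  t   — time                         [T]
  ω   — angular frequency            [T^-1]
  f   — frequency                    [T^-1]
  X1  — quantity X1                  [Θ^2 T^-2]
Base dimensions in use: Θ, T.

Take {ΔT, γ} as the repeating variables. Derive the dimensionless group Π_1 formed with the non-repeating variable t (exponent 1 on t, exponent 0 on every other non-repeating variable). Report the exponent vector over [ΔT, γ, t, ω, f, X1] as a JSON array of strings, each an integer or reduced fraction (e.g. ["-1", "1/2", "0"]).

Dimensional matrix (Θ×T by ΔT×γ×t×ω×f×X1):
  Θ: [ 1  0  0  0  0  2]
  T: [ 0 -1  1 -1 -1 -2]
Echelon form has 2 nonzero rows (pivots: ΔT,γ)
Pivot set = {ΔT,γ}, free = {t,ω,f,X1}
RREF:
  r0: [   1    0    0    0    0    2]
  r1: [   0    1   -1    1    1    2]
Fix exponent of t at 1, ω at 0, f at 0, X1 at 0; solve each RREF row for its pivot's exponent:
  r0: exp(ΔT) + (0)·1 = 0 ⇒ exp(ΔT) = 0
  r1: exp(γ) + (-1)·1 = 0 ⇒ exp(γ) = 1
Π_1 = γ · t

["0", "1", "1", "0", "0", "0"]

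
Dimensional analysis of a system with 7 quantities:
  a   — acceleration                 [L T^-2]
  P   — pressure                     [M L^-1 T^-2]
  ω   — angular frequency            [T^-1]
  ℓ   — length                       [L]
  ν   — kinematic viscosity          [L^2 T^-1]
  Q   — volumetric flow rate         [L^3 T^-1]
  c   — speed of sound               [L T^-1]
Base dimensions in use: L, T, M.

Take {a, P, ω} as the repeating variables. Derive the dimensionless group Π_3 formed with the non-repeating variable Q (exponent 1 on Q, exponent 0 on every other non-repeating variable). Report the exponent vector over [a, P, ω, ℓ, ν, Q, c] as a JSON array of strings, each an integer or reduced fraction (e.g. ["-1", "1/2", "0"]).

["-3", "0", "5", "0", "0", "1", "0"]

Write exponents as rows L,T,M / cols a,P,ω,ℓ,ν,Q,c:
  L: [ 1 -1  0  1  2  3  1]
  T: [-2 -2 -1  0 -1 -1 -1]
  M: [ 0  1  0  0  0  0  0]
RREF → pivots at {a,P,ω} ⇒ r = 3
Pivot set = {a,P,ω}, free = {ℓ,ν,Q,c}
RREF:
  r0: [   1    0    0    1    2    3    1]
  r1: [   0    1    0    0    0    0    0]
  r2: [   0    0    1   -2   -3   -5   -1]
Fix exponent of Q at 1, ℓ at 0, ν at 0, c at 0; solve each RREF row for its pivot's exponent:
  r0: exp(a) + (3)·1 = 0 ⇒ exp(a) = -3
  r1: exp(P) + (0)·1 = 0 ⇒ exp(P) = 0
  r2: exp(ω) + (-5)·1 = 0 ⇒ exp(ω) = 5
Π_3 = a^-3 · ω^5 · Q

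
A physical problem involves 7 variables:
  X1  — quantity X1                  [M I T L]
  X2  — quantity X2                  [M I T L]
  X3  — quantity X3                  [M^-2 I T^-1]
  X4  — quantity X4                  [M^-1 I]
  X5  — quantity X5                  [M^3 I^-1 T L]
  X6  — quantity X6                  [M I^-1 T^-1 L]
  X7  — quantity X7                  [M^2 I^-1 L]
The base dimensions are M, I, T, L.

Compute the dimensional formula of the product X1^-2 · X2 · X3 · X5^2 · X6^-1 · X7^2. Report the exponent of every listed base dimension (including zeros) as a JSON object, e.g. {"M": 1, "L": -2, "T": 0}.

Exponent matrix [M,I,T,L] × [X1,X2,X3,X4,X5,X6,X7]:
  M: [ 1  1 -2 -1  3  1  2]
  I: [ 1  1  1  1 -1 -1 -1]
  T: [ 1  1 -1  0  1 -1  0]
  L: [ 1  1  0  0  1  1  1]
  [M]: (-2)·1+(1)·1+(1)·-2+(2)·3+(-1)·1+(2)·2 = 6
  [I]: (-2)·1+(1)·1+(1)·1+(2)·-1+(-1)·-1+(2)·-1 = -3
  [T]: (-2)·1+(1)·1+(1)·-1+(2)·1+(-1)·-1+(2)·0 = 1
  [L]: (-2)·1+(1)·1+(1)·0+(2)·1+(-1)·1+(2)·1 = 2
⇒ M^6 I^-3 T L^2

{"M": 6, "I": -3, "T": 1, "L": 2}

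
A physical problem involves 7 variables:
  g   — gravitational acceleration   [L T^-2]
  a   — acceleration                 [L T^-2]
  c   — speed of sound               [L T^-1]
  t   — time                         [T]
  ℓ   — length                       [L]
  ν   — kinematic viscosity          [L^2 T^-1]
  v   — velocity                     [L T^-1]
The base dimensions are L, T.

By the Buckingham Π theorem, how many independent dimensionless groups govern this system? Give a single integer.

Write exponents as rows L,T / cols g,a,c,t,ℓ,ν,v:
  L: [ 1  1  1  0  1  2  1]
  T: [-2 -2 -1  1  0 -1 -1]
Echelon form has 2 nonzero rows (pivots: g,c)
Π count = n − r = 7 − 2 = 5

5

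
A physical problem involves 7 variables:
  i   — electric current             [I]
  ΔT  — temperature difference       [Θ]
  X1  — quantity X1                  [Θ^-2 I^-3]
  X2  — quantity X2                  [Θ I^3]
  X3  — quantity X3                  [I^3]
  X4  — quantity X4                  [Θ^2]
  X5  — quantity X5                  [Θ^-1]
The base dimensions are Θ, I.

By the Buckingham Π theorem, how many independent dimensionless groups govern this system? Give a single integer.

Dimensional matrix (Θ×I by i×ΔT×X1×X2×X3×X4×X5):
  Θ: [ 0  1 -2  1  0  2 -1]
  I: [ 1  0 -3  3  3  0  0]
Row reduction gives pivot columns i,ΔT; rank = 2
Π count = n − r = 7 − 2 = 5

5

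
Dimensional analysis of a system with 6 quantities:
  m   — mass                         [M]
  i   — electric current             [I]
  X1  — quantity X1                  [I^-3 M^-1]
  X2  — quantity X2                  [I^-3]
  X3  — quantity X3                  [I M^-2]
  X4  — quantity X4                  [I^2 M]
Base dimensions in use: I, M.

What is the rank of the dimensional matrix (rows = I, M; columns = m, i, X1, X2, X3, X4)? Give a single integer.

2

Write exponents as rows I,M / cols m,i,X1,X2,X3,X4:
  I: [ 0  1 -3 -3  1  2]
  M: [ 1  0 -1  0 -2  1]
RREF → pivots at {m,i} ⇒ r = 2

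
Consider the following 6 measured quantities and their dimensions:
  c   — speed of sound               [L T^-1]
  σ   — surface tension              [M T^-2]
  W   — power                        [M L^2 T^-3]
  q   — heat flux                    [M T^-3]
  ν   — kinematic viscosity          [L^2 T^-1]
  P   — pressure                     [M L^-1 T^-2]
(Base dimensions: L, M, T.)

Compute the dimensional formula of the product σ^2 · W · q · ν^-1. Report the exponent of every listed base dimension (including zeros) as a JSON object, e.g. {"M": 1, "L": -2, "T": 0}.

Exponent matrix [L,M,T] × [c,σ,W,q,ν,P]:
  L: [ 1  0  2  0  2 -1]
  M: [ 0  1  1  1  0  1]
  T: [-1 -2 -3 -3 -1 -2]
  [L]: (2)·0+(1)·2+(1)·0+(-1)·2 = 0
  [M]: (2)·1+(1)·1+(1)·1+(-1)·0 = 4
  [T]: (2)·-2+(1)·-3+(1)·-3+(-1)·-1 = -9
⇒ M^4 T^-9

{"L": 0, "M": 4, "T": -9}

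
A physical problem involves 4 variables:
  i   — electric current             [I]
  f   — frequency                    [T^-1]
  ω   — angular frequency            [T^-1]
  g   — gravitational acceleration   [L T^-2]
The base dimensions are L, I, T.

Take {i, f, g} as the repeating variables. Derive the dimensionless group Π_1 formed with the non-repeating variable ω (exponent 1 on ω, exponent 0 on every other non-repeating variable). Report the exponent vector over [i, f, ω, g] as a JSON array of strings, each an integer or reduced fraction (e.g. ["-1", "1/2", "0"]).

Exponent matrix [L,I,T] × [i,f,ω,g]:
  L: [ 0  0  0  1]
  I: [ 1  0  0  0]
  T: [ 0 -1 -1 -2]
Echelon form has 3 nonzero rows (pivots: i,f,g)
Pivot set = {i,f,g}, free = {ω}
RREF:
  r0: [   1    0    0    0]
  r1: [   0    1    1    0]
  r2: [   0    0    0    1]
Fix exponent of ω at 1; solve each RREF row for its pivot's exponent:
  r0: exp(i) + (0)·1 = 0 ⇒ exp(i) = 0
  r1: exp(f) + (1)·1 = 0 ⇒ exp(f) = -1
  r2: exp(g) + (0)·1 = 0 ⇒ exp(g) = 0
Π_1 = f^-1 · ω

["0", "-1", "1", "0"]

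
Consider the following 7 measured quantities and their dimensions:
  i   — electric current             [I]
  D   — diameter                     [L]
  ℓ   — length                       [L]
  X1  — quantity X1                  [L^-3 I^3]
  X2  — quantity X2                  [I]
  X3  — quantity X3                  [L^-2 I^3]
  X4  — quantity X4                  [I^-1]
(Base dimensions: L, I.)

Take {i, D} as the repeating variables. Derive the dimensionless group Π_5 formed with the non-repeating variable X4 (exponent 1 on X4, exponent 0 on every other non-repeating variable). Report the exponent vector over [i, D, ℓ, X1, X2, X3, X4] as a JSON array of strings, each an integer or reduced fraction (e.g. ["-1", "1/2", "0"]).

Write exponents as rows L,I / cols i,D,ℓ,X1,X2,X3,X4:
  L: [ 0  1  1 -3  0 -2  0]
  I: [ 1  0  0  3  1  3 -1]
Row reduction gives pivot columns i,D; rank = 2
Repeat: i,D; free: ℓ,X1,X2,X3,X4
RREF:
  r0: [   1    0    0    3    1    3   -1]
  r1: [   0    1    1   -3    0   -2    0]
Fix exponent of X4 at 1, ℓ at 0, X1 at 0, X2 at 0, X3 at 0; solve each RREF row for its pivot's exponent:
  r0: exp(i) + (-1)·1 = 0 ⇒ exp(i) = 1
  r1: exp(D) + (0)·1 = 0 ⇒ exp(D) = 0
Π_5 = i · X4

["1", "0", "0", "0", "0", "0", "1"]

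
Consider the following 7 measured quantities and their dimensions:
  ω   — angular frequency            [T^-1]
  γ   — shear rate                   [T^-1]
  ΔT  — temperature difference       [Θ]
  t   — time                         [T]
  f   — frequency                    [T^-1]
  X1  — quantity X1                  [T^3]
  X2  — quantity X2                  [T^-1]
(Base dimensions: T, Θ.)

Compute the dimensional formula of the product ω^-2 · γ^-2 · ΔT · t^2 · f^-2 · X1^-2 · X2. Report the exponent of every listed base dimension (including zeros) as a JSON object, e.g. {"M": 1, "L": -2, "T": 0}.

{"T": 1, "Θ": 1}

Exponent matrix [T,Θ] × [ω,γ,ΔT,t,f,X1,X2]:
  T: [-1 -1  0  1 -1  3 -1]
  Θ: [ 0  0  1  0  0  0  0]
  [T]: (-2)·-1+(-2)·-1+(1)·0+(2)·1+(-2)·-1+(-2)·3+(1)·-1 = 1
  [Θ]: (-2)·0+(-2)·0+(1)·1+(2)·0+(-2)·0+(-2)·0+(1)·0 = 1
⇒ T Θ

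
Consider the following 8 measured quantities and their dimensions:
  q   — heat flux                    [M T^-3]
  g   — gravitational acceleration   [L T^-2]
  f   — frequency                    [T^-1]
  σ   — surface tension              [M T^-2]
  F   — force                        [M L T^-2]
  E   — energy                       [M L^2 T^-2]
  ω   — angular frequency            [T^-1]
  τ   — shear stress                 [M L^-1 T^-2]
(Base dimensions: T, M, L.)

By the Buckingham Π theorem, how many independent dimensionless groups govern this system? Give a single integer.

5

Write exponents as rows T,M,L / cols q,g,f,σ,F,E,ω,τ:
  T: [-3 -2 -1 -2 -2 -2 -1 -2]
  M: [ 1  0  0  1  1  1  0  1]
  L: [ 0  1  0  0  1  2  0 -1]
Row reduction gives pivot columns q,g,f; rank = 3
Π count = n − r = 8 − 3 = 5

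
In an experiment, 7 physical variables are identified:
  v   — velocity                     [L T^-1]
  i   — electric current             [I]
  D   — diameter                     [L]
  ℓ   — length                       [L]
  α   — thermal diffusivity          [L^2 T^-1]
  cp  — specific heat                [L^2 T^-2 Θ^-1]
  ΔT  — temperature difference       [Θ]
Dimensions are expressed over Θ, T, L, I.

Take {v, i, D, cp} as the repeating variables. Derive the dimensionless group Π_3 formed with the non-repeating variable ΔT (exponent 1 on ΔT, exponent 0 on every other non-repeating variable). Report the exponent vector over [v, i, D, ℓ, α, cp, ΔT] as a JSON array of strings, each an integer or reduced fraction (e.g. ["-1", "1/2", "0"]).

["-2", "0", "0", "0", "0", "1", "1"]

Dimensional matrix (Θ×T×L×I by v×i×D×ℓ×α×cp×ΔT):
  Θ: [ 0  0  0  0  0 -1  1]
  T: [-1  0  0  0 -1 -2  0]
  L: [ 1  0  1  1  2  2  0]
  I: [ 0  1  0  0  0  0  0]
RREF → pivots at {v,i,D,cp} ⇒ r = 4
Repeat: v,i,D,cp; free: ℓ,α,ΔT
RREF:
  r0: [   1    0    0    0    1    0    2]
  r1: [   0    1    0    0    0    0    0]
  r2: [   0    0    1    1    1    0    0]
  r3: [   0    0    0    0    0    1   -1]
Fix exponent of ΔT at 1, ℓ at 0, α at 0; solve each RREF row for its pivot's exponent:
  r0: exp(v) + (2)·1 = 0 ⇒ exp(v) = -2
  r1: exp(i) + (0)·1 = 0 ⇒ exp(i) = 0
  r2: exp(D) + (0)·1 = 0 ⇒ exp(D) = 0
  r3: exp(cp) + (-1)·1 = 0 ⇒ exp(cp) = 1
Π_3 = v^-2 · cp · ΔT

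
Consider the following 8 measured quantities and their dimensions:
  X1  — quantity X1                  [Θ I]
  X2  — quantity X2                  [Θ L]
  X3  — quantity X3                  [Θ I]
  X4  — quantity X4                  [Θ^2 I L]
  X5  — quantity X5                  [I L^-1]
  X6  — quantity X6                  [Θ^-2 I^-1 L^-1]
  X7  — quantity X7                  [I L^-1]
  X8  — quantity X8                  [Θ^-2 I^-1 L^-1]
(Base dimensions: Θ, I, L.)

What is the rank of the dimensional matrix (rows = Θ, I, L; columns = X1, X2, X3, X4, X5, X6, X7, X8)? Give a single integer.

Exponent matrix [Θ,I,L] × [X1,X2,X3,X4,X5,X6,X7,X8]:
  Θ: [ 1  1  1  2  0 -2  0 -2]
  I: [ 1  0  1  1  1 -1  1 -1]
  L: [ 0  1  0  1 -1 -1 -1 -1]
RREF → pivots at {X1,X2} ⇒ r = 2

2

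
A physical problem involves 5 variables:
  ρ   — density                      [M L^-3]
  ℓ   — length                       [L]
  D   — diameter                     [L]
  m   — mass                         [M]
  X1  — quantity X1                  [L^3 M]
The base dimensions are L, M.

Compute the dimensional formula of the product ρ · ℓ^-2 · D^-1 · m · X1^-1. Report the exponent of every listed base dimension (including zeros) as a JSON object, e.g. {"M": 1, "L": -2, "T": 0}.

{"L": -9, "M": 1}

Exponent matrix [L,M] × [ρ,ℓ,D,m,X1]:
  L: [-3  1  1  0  3]
  M: [ 1  0  0  1  1]
  [L]: (1)·-3+(-2)·1+(-1)·1+(1)·0+(-1)·3 = -9
  [M]: (1)·1+(-2)·0+(-1)·0+(1)·1+(-1)·1 = 1
⇒ L^-9 M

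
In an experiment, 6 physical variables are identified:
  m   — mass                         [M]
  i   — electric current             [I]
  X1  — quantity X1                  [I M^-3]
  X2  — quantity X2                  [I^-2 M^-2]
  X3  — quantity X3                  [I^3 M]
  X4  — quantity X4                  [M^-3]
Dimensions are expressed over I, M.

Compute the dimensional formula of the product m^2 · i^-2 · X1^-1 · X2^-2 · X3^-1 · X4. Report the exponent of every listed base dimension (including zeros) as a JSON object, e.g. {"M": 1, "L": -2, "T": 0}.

{"I": -2, "M": 5}

Exponent matrix [I,M] × [m,i,X1,X2,X3,X4]:
  I: [ 0  1  1 -2  3  0]
  M: [ 1  0 -3 -2  1 -3]
  [I]: (2)·0+(-2)·1+(-1)·1+(-2)·-2+(-1)·3+(1)·0 = -2
  [M]: (2)·1+(-2)·0+(-1)·-3+(-2)·-2+(-1)·1+(1)·-3 = 5
⇒ I^-2 M^5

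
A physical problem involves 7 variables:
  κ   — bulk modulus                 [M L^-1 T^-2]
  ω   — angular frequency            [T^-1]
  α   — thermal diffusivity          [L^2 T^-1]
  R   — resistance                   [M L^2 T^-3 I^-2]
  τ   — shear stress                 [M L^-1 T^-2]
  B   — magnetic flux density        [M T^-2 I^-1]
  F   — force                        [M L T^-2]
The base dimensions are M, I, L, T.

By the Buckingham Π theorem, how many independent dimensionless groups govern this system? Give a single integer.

3

Dimensional matrix (M×I×L×T by κ×ω×α×R×τ×B×F):
  M: [ 1  0  0  1  1  1  1]
  I: [ 0  0  0 -2  0 -1  0]
  L: [-1  0  2  2 -1  0  1]
  T: [-2 -1 -1 -3 -2 -2 -2]
RREF → pivots at {κ,ω,α,R} ⇒ r = 4
Π count = n − r = 7 − 4 = 3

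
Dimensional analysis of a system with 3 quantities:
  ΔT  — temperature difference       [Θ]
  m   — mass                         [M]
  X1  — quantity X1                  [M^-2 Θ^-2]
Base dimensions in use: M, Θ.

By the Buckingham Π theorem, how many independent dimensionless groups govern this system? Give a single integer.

Write exponents as rows M,Θ / cols ΔT,m,X1:
  M: [ 0  1 -2]
  Θ: [ 1  0 -2]
Row reduction gives pivot columns ΔT,m; rank = 2
Π count = n − r = 3 − 2 = 1

1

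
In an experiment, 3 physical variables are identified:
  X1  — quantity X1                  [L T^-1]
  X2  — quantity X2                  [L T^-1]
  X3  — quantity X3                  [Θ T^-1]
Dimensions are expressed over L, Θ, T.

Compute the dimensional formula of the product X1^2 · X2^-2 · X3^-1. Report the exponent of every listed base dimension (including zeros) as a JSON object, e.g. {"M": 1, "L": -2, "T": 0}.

{"L": 0, "Θ": -1, "T": 1}

Write exponents as rows L,Θ,T / cols X1,X2,X3:
  L: [ 1  1  0]
  Θ: [ 0  0  1]
  T: [-1 -1 -1]
  [L]: (2)·1+(-2)·1+(-1)·0 = 0
  [Θ]: (2)·0+(-2)·0+(-1)·1 = -1
  [T]: (2)·-1+(-2)·-1+(-1)·-1 = 1
⇒ Θ^-1 T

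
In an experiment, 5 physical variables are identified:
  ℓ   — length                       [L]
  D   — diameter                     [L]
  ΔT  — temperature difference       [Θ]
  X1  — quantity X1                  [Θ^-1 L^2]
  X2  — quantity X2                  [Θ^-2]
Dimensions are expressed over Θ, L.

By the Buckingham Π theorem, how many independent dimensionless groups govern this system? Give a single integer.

Dimensional matrix (Θ×L by ℓ×D×ΔT×X1×X2):
  Θ: [ 0  0  1 -1 -2]
  L: [ 1  1  0  2  0]
RREF → pivots at {ℓ,ΔT} ⇒ r = 2
n=5, r=2 ⇒ 3 dimensionless groups

3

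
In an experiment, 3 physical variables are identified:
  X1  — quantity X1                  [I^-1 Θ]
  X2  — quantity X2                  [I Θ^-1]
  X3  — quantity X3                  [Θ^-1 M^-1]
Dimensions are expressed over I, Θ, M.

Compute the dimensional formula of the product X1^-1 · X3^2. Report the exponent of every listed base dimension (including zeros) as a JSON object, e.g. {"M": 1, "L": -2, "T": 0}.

Exponent matrix [I,Θ,M] × [X1,X2,X3]:
  I: [-1  1  0]
  Θ: [ 1 -1 -1]
  M: [ 0  0 -1]
  [I]: (-1)·-1+(2)·0 = 1
  [Θ]: (-1)·1+(2)·-1 = -3
  [M]: (-1)·0+(2)·-1 = -2
⇒ I Θ^-3 M^-2

{"I": 1, "Θ": -3, "M": -2}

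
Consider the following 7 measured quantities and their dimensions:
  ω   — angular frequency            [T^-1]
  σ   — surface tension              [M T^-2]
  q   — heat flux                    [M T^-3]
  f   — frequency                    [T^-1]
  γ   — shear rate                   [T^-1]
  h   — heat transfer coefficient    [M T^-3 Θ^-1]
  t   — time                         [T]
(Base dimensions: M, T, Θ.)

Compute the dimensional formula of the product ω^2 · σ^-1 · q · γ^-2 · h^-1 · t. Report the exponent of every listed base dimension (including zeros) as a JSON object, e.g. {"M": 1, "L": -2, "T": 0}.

{"M": -1, "T": 3, "Θ": 1}

Dimensional matrix (M×T×Θ by ω×σ×q×f×γ×h×t):
  M: [ 0  1  1  0  0  1  0]
  T: [-1 -2 -3 -1 -1 -3  1]
  Θ: [ 0  0  0  0  0 -1  0]
  [M]: (2)·0+(-1)·1+(1)·1+(-2)·0+(-1)·1+(1)·0 = -1
  [T]: (2)·-1+(-1)·-2+(1)·-3+(-2)·-1+(-1)·-3+(1)·1 = 3
  [Θ]: (2)·0+(-1)·0+(1)·0+(-2)·0+(-1)·-1+(1)·0 = 1
⇒ M^-1 T^3 Θ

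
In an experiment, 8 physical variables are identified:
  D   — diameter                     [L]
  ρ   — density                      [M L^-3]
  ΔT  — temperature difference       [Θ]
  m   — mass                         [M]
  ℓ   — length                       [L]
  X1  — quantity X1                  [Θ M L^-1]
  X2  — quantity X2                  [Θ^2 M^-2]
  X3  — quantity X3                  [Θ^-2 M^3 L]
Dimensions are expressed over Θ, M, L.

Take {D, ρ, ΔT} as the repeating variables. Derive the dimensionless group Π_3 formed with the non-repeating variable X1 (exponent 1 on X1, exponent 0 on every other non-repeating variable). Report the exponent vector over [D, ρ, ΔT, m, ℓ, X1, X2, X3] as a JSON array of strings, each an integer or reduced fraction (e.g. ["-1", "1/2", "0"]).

["-2", "-1", "-1", "0", "0", "1", "0", "0"]

Write exponents as rows Θ,M,L / cols D,ρ,ΔT,m,ℓ,X1,X2,X3:
  Θ: [ 0  0  1  0  0  1  2 -2]
  M: [ 0  1  0  1  0  1 -2  3]
  L: [ 1 -3  0  0  1 -1  0  1]
Row reduction gives pivot columns D,ρ,ΔT; rank = 3
Pivot set = {D,ρ,ΔT}, free = {m,ℓ,X1,X2,X3}
RREF:
  r0: [   1    0    0    3    1    2   -6   10]
  r1: [   0    1    0    1    0    1   -2    3]
  r2: [   0    0    1    0    0    1    2   -2]
Fix exponent of X1 at 1, m at 0, ℓ at 0, X2 at 0, X3 at 0; solve each RREF row for its pivot's exponent:
  r0: exp(D) + (2)·1 = 0 ⇒ exp(D) = -2
  r1: exp(ρ) + (1)·1 = 0 ⇒ exp(ρ) = -1
  r2: exp(ΔT) + (1)·1 = 0 ⇒ exp(ΔT) = -1
Π_3 = D^-2 · ρ^-1 · ΔT^-1 · X1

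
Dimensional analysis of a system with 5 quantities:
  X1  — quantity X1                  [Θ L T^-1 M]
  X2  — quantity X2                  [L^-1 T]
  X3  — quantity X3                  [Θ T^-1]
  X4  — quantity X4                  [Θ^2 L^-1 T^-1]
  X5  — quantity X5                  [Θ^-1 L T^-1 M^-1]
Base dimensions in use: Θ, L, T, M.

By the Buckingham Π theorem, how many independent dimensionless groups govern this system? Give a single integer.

2

Exponent matrix [Θ,L,T,M] × [X1,X2,X3,X4,X5]:
  Θ: [ 1  0  1  2 -1]
  L: [ 1 -1  0 -1  1]
  T: [-1  1 -1 -1 -1]
  M: [ 1  0  0  0 -1]
RREF → pivots at {X1,X2,X3} ⇒ r = 3
n=5, r=3 ⇒ 2 dimensionless groups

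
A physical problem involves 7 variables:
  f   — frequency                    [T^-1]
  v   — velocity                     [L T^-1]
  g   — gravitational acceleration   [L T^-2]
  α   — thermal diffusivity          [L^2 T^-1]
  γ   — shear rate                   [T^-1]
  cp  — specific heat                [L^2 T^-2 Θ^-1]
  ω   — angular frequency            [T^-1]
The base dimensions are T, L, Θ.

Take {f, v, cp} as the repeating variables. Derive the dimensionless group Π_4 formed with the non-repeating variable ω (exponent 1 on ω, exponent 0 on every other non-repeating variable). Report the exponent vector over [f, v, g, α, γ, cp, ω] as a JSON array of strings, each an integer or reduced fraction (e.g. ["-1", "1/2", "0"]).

Write exponents as rows T,L,Θ / cols f,v,g,α,γ,cp,ω:
  T: [-1 -1 -2 -1 -1 -2 -1]
  L: [ 0  1  1  2  0  2  0]
  Θ: [ 0  0  0  0  0 -1  0]
RREF → pivots at {f,v,cp} ⇒ r = 3
Pivot set = {f,v,cp}, free = {g,α,γ,ω}
RREF:
  r0: [   1    0    1   -1    1    0    1]
  r1: [   0    1    1    2    0    0    0]
  r2: [   0    0    0    0    0    1    0]
Fix exponent of ω at 1, g at 0, α at 0, γ at 0; solve each RREF row for its pivot's exponent:
  r0: exp(f) + (1)·1 = 0 ⇒ exp(f) = -1
  r1: exp(v) + (0)·1 = 0 ⇒ exp(v) = 0
  r2: exp(cp) + (0)·1 = 0 ⇒ exp(cp) = 0
Π_4 = f^-1 · ω

["-1", "0", "0", "0", "0", "0", "1"]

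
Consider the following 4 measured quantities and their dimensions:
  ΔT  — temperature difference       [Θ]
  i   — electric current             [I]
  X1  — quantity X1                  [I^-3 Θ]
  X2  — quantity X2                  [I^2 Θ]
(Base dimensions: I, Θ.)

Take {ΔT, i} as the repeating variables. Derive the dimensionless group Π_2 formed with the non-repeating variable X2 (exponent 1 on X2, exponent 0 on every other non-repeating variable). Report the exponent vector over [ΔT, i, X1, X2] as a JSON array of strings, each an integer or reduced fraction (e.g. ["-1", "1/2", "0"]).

Dimensional matrix (I×Θ by ΔT×i×X1×X2):
  I: [ 0  1 -3  2]
  Θ: [ 1  0  1  1]
Row reduction gives pivot columns ΔT,i; rank = 2
Pivot set = {ΔT,i}, free = {X1,X2}
RREF:
  r0: [   1    0    1    1]
  r1: [   0    1   -3    2]
Fix exponent of X2 at 1, X1 at 0; solve each RREF row for its pivot's exponent:
  r0: exp(ΔT) + (1)·1 = 0 ⇒ exp(ΔT) = -1
  r1: exp(i) + (2)·1 = 0 ⇒ exp(i) = -2
Π_2 = ΔT^-1 · i^-2 · X2

["-1", "-2", "0", "1"]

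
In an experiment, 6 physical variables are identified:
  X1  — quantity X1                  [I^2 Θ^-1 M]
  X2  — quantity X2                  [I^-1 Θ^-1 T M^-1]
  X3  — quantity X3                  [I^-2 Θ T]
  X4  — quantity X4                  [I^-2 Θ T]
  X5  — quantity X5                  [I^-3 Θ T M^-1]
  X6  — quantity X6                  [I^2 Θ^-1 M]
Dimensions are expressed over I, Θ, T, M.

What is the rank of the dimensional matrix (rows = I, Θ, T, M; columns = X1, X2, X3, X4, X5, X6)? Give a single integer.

Exponent matrix [I,Θ,T,M] × [X1,X2,X3,X4,X5,X6]:
  I: [ 2 -1 -2 -2 -3  2]
  Θ: [-1 -1  1  1  1 -1]
  T: [ 0  1  1  1  1  0]
  M: [ 1 -1  0  0 -1  1]
Echelon form has 3 nonzero rows (pivots: X1,X2,X3)

3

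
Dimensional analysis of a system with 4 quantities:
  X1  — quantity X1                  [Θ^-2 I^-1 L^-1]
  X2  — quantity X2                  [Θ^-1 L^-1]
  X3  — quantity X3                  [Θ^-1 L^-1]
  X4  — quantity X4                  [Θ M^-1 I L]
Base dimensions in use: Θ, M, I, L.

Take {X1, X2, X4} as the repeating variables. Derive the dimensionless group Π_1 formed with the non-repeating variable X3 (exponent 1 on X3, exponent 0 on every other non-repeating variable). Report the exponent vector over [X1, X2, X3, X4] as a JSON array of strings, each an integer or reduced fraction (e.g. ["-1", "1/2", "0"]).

Dimensional matrix (Θ×M×I×L by X1×X2×X3×X4):
  Θ: [-2 -1 -1  1]
  M: [ 0  0  0 -1]
  I: [-1  0  0  1]
  L: [-1 -1 -1  1]
Row reduction gives pivot columns X1,X2,X4; rank = 3
Pivot set = {X1,X2,X4}, free = {X3}
RREF:
  r0: [   1    0    0    0]
  r1: [   0    1    1    0]
  r2: [   0    0    0    1]
  r3: [   0    0    0    0]
Fix exponent of X3 at 1; solve each RREF row for its pivot's exponent:
  r0: exp(X1) + (0)·1 = 0 ⇒ exp(X1) = 0
  r1: exp(X2) + (1)·1 = 0 ⇒ exp(X2) = -1
  r2: exp(X4) + (0)·1 = 0 ⇒ exp(X4) = 0
Π_1 = X2^-1 · X3

["0", "-1", "1", "0"]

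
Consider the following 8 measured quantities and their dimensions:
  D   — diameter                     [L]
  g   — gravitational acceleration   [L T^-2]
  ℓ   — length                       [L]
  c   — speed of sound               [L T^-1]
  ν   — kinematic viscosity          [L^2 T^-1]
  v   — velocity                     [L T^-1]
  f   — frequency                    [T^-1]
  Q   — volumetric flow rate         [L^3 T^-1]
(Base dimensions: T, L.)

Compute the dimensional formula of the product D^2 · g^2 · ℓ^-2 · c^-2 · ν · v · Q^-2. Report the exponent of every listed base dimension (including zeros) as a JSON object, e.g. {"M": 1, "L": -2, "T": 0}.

Write exponents as rows T,L / cols D,g,ℓ,c,ν,v,f,Q:
  T: [ 0 -2  0 -1 -1 -1 -1 -1]
  L: [ 1  1  1  1  2  1  0  3]
  [T]: (2)·0+(2)·-2+(-2)·0+(-2)·-1+(1)·-1+(1)·-1+(-2)·-1 = -2
  [L]: (2)·1+(2)·1+(-2)·1+(-2)·1+(1)·2+(1)·1+(-2)·3 = -3
⇒ T^-2 L^-3

{"T": -2, "L": -3}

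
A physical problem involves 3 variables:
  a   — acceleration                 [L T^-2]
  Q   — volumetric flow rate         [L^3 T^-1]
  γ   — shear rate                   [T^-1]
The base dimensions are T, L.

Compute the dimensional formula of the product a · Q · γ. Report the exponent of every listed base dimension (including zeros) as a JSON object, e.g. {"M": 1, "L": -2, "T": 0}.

Write exponents as rows T,L / cols a,Q,γ:
  T: [-2 -1 -1]
  L: [ 1  3  0]
  [T]: (1)·-2+(1)·-1+(1)·-1 = -4
  [L]: (1)·1+(1)·3+(1)·0 = 4
⇒ T^-4 L^4

{"T": -4, "L": 4}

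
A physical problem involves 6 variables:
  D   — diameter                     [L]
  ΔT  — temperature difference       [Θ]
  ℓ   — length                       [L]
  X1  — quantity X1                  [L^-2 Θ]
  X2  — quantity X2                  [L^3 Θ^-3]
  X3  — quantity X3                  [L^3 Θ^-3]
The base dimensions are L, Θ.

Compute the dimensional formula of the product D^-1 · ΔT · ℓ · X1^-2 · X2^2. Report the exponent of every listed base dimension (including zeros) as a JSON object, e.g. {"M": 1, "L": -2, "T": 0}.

Dimensional matrix (L×Θ by D×ΔT×ℓ×X1×X2×X3):
  L: [ 1  0  1 -2  3  3]
  Θ: [ 0  1  0  1 -3 -3]
  [L]: (-1)·1+(1)·0+(1)·1+(-2)·-2+(2)·3 = 10
  [Θ]: (-1)·0+(1)·1+(1)·0+(-2)·1+(2)·-3 = -7
⇒ L^10 Θ^-7

{"L": 10, "Θ": -7}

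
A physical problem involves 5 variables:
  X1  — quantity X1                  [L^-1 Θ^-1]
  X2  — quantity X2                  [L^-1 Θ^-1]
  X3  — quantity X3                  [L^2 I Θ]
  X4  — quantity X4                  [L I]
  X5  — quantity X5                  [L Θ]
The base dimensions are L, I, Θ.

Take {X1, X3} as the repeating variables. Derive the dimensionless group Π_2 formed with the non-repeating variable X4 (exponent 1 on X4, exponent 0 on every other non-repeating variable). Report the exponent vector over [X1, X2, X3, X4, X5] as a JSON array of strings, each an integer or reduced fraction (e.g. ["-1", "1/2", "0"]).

Exponent matrix [L,I,Θ] × [X1,X2,X3,X4,X5]:
  L: [-1 -1  2  1  1]
  I: [ 0  0  1  1  0]
  Θ: [-1 -1  1  0  1]
Echelon form has 2 nonzero rows (pivots: X1,X3)
Repeat: X1,X3; free: X2,X4,X5
RREF:
  r0: [   1    1    0    1   -1]
  r1: [   0    0    1    1    0]
  r2: [   0    0    0    0    0]
Fix exponent of X4 at 1, X2 at 0, X5 at 0; solve each RREF row for its pivot's exponent:
  r0: exp(X1) + (1)·1 = 0 ⇒ exp(X1) = -1
  r1: exp(X3) + (1)·1 = 0 ⇒ exp(X3) = -1
Π_2 = X1^-1 · X3^-1 · X4

["-1", "0", "-1", "1", "0"]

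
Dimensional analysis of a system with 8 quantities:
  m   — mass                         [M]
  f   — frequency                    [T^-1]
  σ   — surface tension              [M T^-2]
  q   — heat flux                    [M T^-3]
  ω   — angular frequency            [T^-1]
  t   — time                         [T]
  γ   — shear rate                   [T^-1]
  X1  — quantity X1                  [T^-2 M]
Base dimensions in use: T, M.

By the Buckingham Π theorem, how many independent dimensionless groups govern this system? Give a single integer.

Exponent matrix [T,M] × [m,f,σ,q,ω,t,γ,X1]:
  T: [ 0 -1 -2 -3 -1  1 -1 -2]
  M: [ 1  0  1  1  0  0  0  1]
Echelon form has 2 nonzero rows (pivots: m,f)
8 vars − rank 2 = 6 Π groups

6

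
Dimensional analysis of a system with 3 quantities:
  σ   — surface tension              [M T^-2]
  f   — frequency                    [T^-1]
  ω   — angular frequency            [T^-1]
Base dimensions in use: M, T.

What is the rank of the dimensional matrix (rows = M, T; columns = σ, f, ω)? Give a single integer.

2

Exponent matrix [M,T] × [σ,f,ω]:
  M: [ 1  0  0]
  T: [-2 -1 -1]
Echelon form has 2 nonzero rows (pivots: σ,f)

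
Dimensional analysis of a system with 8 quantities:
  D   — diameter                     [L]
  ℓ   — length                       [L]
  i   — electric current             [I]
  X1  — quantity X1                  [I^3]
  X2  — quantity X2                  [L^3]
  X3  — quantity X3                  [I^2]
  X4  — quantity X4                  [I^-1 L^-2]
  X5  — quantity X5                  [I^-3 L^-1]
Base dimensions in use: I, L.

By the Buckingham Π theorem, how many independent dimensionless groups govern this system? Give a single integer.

6

Write exponents as rows I,L / cols D,ℓ,i,X1,X2,X3,X4,X5:
  I: [ 0  0  1  3  0  2 -1 -3]
  L: [ 1  1  0  0  3  0 -2 -1]
RREF → pivots at {D,i} ⇒ r = 2
Π count = n − r = 8 − 2 = 6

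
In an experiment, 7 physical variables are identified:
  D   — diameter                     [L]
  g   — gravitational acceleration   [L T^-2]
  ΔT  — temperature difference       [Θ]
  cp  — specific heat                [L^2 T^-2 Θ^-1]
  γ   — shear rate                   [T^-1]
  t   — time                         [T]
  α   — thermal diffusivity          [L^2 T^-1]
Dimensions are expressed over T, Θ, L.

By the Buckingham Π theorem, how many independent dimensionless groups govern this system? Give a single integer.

Exponent matrix [T,Θ,L] × [D,g,ΔT,cp,γ,t,α]:
  T: [ 0 -2  0 -2 -1  1 -1]
  Θ: [ 0  0  1 -1  0  0  0]
  L: [ 1  1  0  2  0  0  2]
Row reduction gives pivot columns D,g,ΔT; rank = 3
7 vars − rank 3 = 4 Π groups

4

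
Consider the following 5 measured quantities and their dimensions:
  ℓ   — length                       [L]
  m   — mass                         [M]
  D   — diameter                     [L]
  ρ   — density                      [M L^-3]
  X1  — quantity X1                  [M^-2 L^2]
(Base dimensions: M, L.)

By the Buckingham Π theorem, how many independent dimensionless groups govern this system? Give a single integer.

3

Write exponents as rows M,L / cols ℓ,m,D,ρ,X1:
  M: [ 0  1  0  1 -2]
  L: [ 1  0  1 -3  2]
Row reduction gives pivot columns ℓ,m; rank = 2
5 vars − rank 2 = 3 Π groups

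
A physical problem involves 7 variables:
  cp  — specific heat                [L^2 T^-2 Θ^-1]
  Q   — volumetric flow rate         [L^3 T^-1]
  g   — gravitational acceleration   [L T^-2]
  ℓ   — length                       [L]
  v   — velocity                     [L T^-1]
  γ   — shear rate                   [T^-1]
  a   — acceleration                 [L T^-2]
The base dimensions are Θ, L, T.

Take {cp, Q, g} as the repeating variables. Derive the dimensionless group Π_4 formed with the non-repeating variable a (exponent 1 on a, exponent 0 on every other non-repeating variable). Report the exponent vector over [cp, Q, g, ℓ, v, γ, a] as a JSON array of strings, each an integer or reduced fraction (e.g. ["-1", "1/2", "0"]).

["0", "0", "-1", "0", "0", "0", "1"]

Write exponents as rows Θ,L,T / cols cp,Q,g,ℓ,v,γ,a:
  Θ: [-1  0  0  0  0  0  0]
  L: [ 2  3  1  1  1  0  1]
  T: [-2 -1 -2  0 -1 -1 -2]
Echelon form has 3 nonzero rows (pivots: cp,Q,g)
Repeat: cp,Q,g; free: ℓ,v,γ,a
RREF:
  r0: [   1    0    0    0    0    0    0]
  r1: [   0    1    0  2/5  1/5 -1/5    0]
  r2: [   0    0    1 -1/5  2/5  3/5    1]
Fix exponent of a at 1, ℓ at 0, v at 0, γ at 0; solve each RREF row for its pivot's exponent:
  r0: exp(cp) + (0)·1 = 0 ⇒ exp(cp) = 0
  r1: exp(Q) + (0)·1 = 0 ⇒ exp(Q) = 0
  r2: exp(g) + (1)·1 = 0 ⇒ exp(g) = -1
Π_4 = g^-1 · a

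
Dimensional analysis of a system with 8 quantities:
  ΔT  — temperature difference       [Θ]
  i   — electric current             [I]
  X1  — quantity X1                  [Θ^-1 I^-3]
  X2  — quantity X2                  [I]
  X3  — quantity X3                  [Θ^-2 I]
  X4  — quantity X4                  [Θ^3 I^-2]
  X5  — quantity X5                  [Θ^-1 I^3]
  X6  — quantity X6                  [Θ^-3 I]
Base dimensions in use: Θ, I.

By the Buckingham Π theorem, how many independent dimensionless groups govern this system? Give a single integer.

Write exponents as rows Θ,I / cols ΔT,i,X1,X2,X3,X4,X5,X6:
  Θ: [ 1  0 -1  0 -2  3 -1 -3]
  I: [ 0  1 -3  1  1 -2  3  1]
Echelon form has 2 nonzero rows (pivots: ΔT,i)
8 vars − rank 2 = 6 Π groups

6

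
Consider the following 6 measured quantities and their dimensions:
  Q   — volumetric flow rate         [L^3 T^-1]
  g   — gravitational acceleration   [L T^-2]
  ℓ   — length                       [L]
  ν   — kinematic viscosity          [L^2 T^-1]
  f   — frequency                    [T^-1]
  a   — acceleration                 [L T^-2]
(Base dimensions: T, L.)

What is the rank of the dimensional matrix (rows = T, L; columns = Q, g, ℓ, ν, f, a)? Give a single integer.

2

Exponent matrix [T,L] × [Q,g,ℓ,ν,f,a]:
  T: [-1 -2  0 -1 -1 -2]
  L: [ 3  1  1  2  0  1]
RREF → pivots at {Q,g} ⇒ r = 2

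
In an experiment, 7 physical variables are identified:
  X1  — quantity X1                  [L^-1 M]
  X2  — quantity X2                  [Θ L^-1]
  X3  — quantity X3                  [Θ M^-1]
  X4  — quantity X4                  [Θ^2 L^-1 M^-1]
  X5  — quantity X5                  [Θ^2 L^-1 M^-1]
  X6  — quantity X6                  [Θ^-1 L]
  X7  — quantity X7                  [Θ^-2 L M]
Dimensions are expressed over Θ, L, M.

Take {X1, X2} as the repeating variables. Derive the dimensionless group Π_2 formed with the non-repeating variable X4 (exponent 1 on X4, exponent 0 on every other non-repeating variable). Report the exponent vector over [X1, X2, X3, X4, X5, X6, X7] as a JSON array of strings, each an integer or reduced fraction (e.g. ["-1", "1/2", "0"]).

["1", "-2", "0", "1", "0", "0", "0"]

Exponent matrix [Θ,L,M] × [X1,X2,X3,X4,X5,X6,X7]:
  Θ: [ 0  1  1  2  2 -1 -2]
  L: [-1 -1  0 -1 -1  1  1]
  M: [ 1  0 -1 -1 -1  0  1]
Row reduction gives pivot columns X1,X2; rank = 2
Repeat: X1,X2; free: X3,X4,X5,X6,X7
RREF:
  r0: [   1    0   -1   -1   -1    0    1]
  r1: [   0    1    1    2    2   -1   -2]
  r2: [   0    0    0    0    0    0    0]
Fix exponent of X4 at 1, X3 at 0, X5 at 0, X6 at 0, X7 at 0; solve each RREF row for its pivot's exponent:
  r0: exp(X1) + (-1)·1 = 0 ⇒ exp(X1) = 1
  r1: exp(X2) + (2)·1 = 0 ⇒ exp(X2) = -2
Π_2 = X1 · X2^-2 · X4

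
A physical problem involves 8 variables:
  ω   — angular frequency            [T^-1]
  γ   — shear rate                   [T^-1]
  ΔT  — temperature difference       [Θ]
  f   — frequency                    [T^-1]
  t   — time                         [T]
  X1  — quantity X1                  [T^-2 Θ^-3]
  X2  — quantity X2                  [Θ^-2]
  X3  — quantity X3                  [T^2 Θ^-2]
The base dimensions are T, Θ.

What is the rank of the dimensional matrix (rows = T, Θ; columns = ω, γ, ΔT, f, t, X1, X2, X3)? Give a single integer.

2

Write exponents as rows T,Θ / cols ω,γ,ΔT,f,t,X1,X2,X3:
  T: [-1 -1  0 -1  1 -2  0  2]
  Θ: [ 0  0  1  0  0 -3 -2 -2]
Echelon form has 2 nonzero rows (pivots: ω,ΔT)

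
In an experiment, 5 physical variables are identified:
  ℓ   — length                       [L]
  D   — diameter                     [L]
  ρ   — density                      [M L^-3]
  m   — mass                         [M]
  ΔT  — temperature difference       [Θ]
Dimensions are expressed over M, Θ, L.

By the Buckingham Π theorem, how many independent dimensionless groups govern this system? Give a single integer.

2

Write exponents as rows M,Θ,L / cols ℓ,D,ρ,m,ΔT:
  M: [ 0  0  1  1  0]
  Θ: [ 0  0  0  0  1]
  L: [ 1  1 -3  0  0]
RREF → pivots at {ℓ,ρ,ΔT} ⇒ r = 3
5 vars − rank 3 = 2 Π groups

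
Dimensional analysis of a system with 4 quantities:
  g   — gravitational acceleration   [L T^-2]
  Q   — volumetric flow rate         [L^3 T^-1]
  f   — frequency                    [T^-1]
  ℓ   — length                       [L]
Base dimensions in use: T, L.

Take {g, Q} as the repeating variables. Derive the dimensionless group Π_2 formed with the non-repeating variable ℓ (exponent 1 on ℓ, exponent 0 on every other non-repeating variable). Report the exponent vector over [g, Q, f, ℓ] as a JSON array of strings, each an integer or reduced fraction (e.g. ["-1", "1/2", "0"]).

["1/5", "-2/5", "0", "1"]

Exponent matrix [T,L] × [g,Q,f,ℓ]:
  T: [-2 -1 -1  0]
  L: [ 1  3  0  1]
Row reduction gives pivot columns g,Q; rank = 2
Repeat: g,Q; free: f,ℓ
RREF:
  r0: [   1    0  3/5 -1/5]
  r1: [   0    1 -1/5  2/5]
Fix exponent of ℓ at 1, f at 0; solve each RREF row for its pivot's exponent:
  r0: exp(g) + (-1/5)·1 = 0 ⇒ exp(g) = 1/5
  r1: exp(Q) + (2/5)·1 = 0 ⇒ exp(Q) = -2/5
Π_2 = g^(1/5) · Q^(-2/5) · ℓ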